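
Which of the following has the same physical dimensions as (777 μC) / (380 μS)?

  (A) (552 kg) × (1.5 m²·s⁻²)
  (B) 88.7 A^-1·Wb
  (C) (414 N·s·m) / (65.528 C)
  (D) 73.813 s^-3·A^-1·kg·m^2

Reference: [s·A] / [kg⁻¹·m⁻²·s³·A²] = kg·m²·s⁻²·A⁻¹.
Each option:
  (A) [kg] · [m²·s⁻²] = kg·m²·s⁻²
  (B) Wb·A⁻¹ = V·s·A⁻¹ = kg·m²·s⁻²·A⁻²
  (C) [kg·m²·s⁻¹] / [s·A] = kg·m²·s⁻²·A⁻¹  ← same
  (D) kg·m²·s⁻³·A⁻¹
Only (C) matches kg·m²·s⁻²·A⁻¹.

(C)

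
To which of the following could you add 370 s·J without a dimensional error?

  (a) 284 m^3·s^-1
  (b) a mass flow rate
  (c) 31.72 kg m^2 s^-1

(c)

Reference: J·s = N·m·s = kg·m²·s⁻¹.
Each option:
  (a) m³·s⁻¹
  (b) [mass flow rate] = kg·s⁻¹
  (c) kg·m²·s⁻¹  ← same
Only (c) matches kg·m²·s⁻¹.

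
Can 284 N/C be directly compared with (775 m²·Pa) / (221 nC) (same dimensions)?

Yes

Expand each in SI base units:
  284 N/C:  N·C⁻¹ = kg·m·s⁻²·(s·A)⁻¹ = kg·m·s⁻³·A⁻¹
  (775 m²·Pa) / (221 nC):  [kg·m·s⁻²] / [s·A] = kg·m·s⁻³·A⁻¹
Both are kg·m·s⁻³·A⁻¹, so they have the same dimensions and can be added.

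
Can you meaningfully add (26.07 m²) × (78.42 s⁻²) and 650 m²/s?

Work out the base dimensions of each:
  (26.07 m²) × (78.42 s⁻²):  [m²] · [s⁻²] = m²·s⁻²
  650 m²/s:  m²·s⁻¹
m²·s⁻² ≠ m²·s⁻¹, so they cannot be added.

No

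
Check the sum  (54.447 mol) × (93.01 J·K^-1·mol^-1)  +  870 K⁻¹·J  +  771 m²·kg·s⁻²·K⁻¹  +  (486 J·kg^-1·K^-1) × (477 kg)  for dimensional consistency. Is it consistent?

Dimensions:
  (54.447 mol) × (93.01 J·K^-1·mol^-1):  [mol] · [kg·m²·s⁻²·K⁻¹·mol⁻¹] = kg·m²·s⁻²·K⁻¹
  870 K⁻¹·J:  J·K⁻¹ = N·m·K⁻¹ = kg·m²·s⁻²·K⁻¹
  771 m²·kg·s⁻²·K⁻¹:  kg·m²·s⁻²·K⁻¹
  (486 J·kg^-1·K^-1) × (477 kg):  [m²·s⁻²·K⁻¹] · [kg] = kg·m²·s⁻²·K⁻¹
Every term reduces to kg·m²·s⁻²·K⁻¹.

Yes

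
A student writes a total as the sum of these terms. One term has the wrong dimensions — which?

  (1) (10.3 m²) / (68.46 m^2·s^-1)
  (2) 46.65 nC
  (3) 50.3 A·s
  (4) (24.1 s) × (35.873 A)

Reduce each to base SI dimensions:
  (1) [m²] / [m²·s⁻¹] = s
  (2) C = s·A
  (3) A·s = s·A
  (4) [s] · [A] = s·A
All reduce to s·A except (1), which is s.

(1)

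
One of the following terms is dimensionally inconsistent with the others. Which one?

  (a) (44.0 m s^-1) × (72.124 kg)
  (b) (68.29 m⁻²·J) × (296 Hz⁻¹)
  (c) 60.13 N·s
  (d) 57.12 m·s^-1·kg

(b)

Work out the base dimensions of each:
  (a) [m·s⁻¹] · [kg] = kg·m·s⁻¹
  (b) [kg·s⁻²] · [s] = kg·s⁻¹
  (c) N·s = kg·m·s⁻²·s = kg·m·s⁻¹
  (d) kg·m·s⁻¹
All reduce to kg·m·s⁻¹ except (b), which is kg·s⁻¹.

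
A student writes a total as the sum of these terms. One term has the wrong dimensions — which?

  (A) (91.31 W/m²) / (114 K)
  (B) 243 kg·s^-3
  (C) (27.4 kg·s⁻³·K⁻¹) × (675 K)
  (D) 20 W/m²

In SI base units:
  (A) [kg·s⁻³] / [K] = kg·s⁻³·K⁻¹
  (B) kg·s⁻³
  (C) [kg·s⁻³·K⁻¹] · [K] = kg·s⁻³
  (D) W·m⁻² = J·s⁻¹·m⁻² = kg·s⁻³
All reduce to kg·s⁻³ except (A), which is kg·s⁻³·K⁻¹.

(A)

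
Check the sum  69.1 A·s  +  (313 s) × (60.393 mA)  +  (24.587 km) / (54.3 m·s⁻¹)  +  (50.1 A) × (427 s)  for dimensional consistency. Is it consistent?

Work out the base dimensions of each:
  69.1 A·s:  A·s = s·A
  (313 s) × (60.393 mA):  [s] · [A] = s·A
  (24.587 km) / (54.3 m·s⁻¹):  [m] / [m·s⁻¹] = s
  (50.1 A) × (427 s):  [A] · [s] = s·A
The terms do not share a single dimension (s vs s·A).

No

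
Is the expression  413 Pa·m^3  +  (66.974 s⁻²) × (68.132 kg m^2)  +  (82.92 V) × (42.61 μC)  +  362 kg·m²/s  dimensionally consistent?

No

Work out the base dimensions of each:
  413 Pa·m^3:  Pa·m³ = N·m⁻²·m³ = kg·m²·s⁻²
  (66.974 s⁻²) × (68.132 kg m^2):  [s⁻²] · [kg·m²] = kg·m²·s⁻²
  (82.92 V) × (42.61 μC):  [kg·m²·s⁻³·A⁻¹] · [s·A] = kg·m²·s⁻²
  362 kg·m²/s:  kg·m²·s⁻¹
The terms do not share a single dimension (kg·m²·s⁻² vs kg·m²·s⁻¹).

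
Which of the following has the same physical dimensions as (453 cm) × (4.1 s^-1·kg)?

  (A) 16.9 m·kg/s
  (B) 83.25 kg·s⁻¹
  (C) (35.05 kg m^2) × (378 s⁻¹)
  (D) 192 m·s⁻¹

(A)

Reference: [m] · [kg·s⁻¹] = kg·m·s⁻¹.
Each option:
  (A) kg·m·s⁻¹  ← same
  (B) kg·s⁻¹
  (C) [kg·m²] · [s⁻¹] = kg·m²·s⁻¹
  (D) m·s⁻¹
Only (A) matches kg·m·s⁻¹.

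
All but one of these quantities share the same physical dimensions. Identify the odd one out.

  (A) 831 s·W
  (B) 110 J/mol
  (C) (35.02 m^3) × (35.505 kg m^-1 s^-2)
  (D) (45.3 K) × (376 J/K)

(B)

Work out the base dimensions of each:
  (A) W·s = J·s⁻¹·s = kg·m²·s⁻²
  (B) J·mol⁻¹ = N·m·mol⁻¹ = kg·m²·s⁻²·mol⁻¹
  (C) [m³] · [kg·m⁻¹·s⁻²] = kg·m²·s⁻²
  (D) [K] · [kg·m²·s⁻²·K⁻¹] = kg·m²·s⁻²
All reduce to kg·m²·s⁻² except (B), which is kg·m²·s⁻²·mol⁻¹.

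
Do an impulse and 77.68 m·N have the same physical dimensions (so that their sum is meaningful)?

No

Dimensions:
  an impulse:  [impulse] = kg·m·s⁻¹
  77.68 m·N:  N·m = kg·m·s⁻²·m = kg·m²·s⁻²
kg·m·s⁻¹ ≠ kg·m²·s⁻², so they cannot be added.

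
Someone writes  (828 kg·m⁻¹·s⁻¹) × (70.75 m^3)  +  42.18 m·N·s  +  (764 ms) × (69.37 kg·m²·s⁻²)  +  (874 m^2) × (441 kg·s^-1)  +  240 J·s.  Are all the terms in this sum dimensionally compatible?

In SI base units:
  (828 kg·m⁻¹·s⁻¹) × (70.75 m^3):  [kg·m⁻¹·s⁻¹] · [m³] = kg·m²·s⁻¹
  42.18 m·N·s:  N·m·s = kg·m·s⁻²·m·s = kg·m²·s⁻¹
  (764 ms) × (69.37 kg·m²·s⁻²):  [s] · [kg·m²·s⁻²] = kg·m²·s⁻¹
  (874 m^2) × (441 kg·s^-1):  [m²] · [kg·s⁻¹] = kg·m²·s⁻¹
  240 J·s:  J·s = N·m·s = kg·m²·s⁻¹
Every term reduces to kg·m²·s⁻¹.

Yes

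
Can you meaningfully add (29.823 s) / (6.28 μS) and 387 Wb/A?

Work out the base dimensions of each:
  (29.823 s) / (6.28 μS):  [s] / [kg⁻¹·m⁻²·s³·A²] = kg·m²·s⁻²·A⁻²
  387 Wb/A:  Wb·A⁻¹ = V·s·A⁻¹ = kg·m²·s⁻²·A⁻²
Both are kg·m²·s⁻²·A⁻², so they have the same dimensions and can be added.

Yes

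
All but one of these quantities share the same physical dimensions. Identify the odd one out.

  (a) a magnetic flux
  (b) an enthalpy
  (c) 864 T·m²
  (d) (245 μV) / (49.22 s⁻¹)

In SI base units:
  (a) [magnetic flux] = kg·m²·s⁻²·A⁻¹
  (b) [enthalpy] = kg·m²·s⁻²
  (c) T·m² = Wb·m⁻²·m² = kg·m²·s⁻²·A⁻¹
  (d) [kg·m²·s⁻³·A⁻¹] / [s⁻¹] = kg·m²·s⁻²·A⁻¹
All reduce to kg·m²·s⁻²·A⁻¹ except (b), which is kg·m²·s⁻².

(b)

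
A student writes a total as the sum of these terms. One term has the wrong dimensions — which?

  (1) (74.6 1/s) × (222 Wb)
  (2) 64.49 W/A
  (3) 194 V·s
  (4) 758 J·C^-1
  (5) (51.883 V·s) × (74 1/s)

In SI base units:
  (1) [s⁻¹] · [kg·m²·s⁻²·A⁻¹] = kg·m²·s⁻³·A⁻¹
  (2) W·A⁻¹ = J·s⁻¹·A⁻¹ = kg·m²·s⁻³·A⁻¹
  (3) V·s = J·C⁻¹·s = kg·m²·s⁻²·A⁻¹
  (4) J·C⁻¹ = N·m·(s·A)⁻¹ = kg·m²·s⁻³·A⁻¹
  (5) [kg·m²·s⁻²·A⁻¹] · [s⁻¹] = kg·m²·s⁻³·A⁻¹
All reduce to kg·m²·s⁻³·A⁻¹ except (3), which is kg·m²·s⁻²·A⁻¹.

(3)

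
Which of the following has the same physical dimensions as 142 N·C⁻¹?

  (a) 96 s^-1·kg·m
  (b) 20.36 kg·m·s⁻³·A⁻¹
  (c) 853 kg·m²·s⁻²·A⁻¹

Reference: N·C⁻¹ = kg·m·s⁻²·(s·A)⁻¹ = kg·m·s⁻³·A⁻¹.
Each option:
  (a) kg·m·s⁻¹
  (b) kg·m·s⁻³·A⁻¹  ← same
  (c) kg·m²·s⁻²·A⁻¹
Only (b) matches kg·m·s⁻³·A⁻¹.

(b)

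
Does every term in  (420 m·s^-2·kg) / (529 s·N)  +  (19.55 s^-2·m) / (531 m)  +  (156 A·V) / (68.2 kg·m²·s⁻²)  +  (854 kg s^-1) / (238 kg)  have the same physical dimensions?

Work out the base dimensions of each:
  (420 m·s^-2·kg) / (529 s·N):  [kg·m·s⁻²] / [kg·m·s⁻¹] = s⁻¹
  (19.55 s^-2·m) / (531 m):  [m·s⁻²] / [m] = s⁻²
  (156 A·V) / (68.2 kg·m²·s⁻²):  [kg·m²·s⁻³] / [kg·m²·s⁻²] = s⁻¹
  (854 kg s^-1) / (238 kg):  [kg·s⁻¹] / [kg] = s⁻¹
The terms do not share a single dimension (s⁻² vs s⁻¹).

No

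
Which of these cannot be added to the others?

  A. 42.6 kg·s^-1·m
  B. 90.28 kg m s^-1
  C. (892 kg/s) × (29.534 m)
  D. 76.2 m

D.

In SI base units:
  A. kg·m·s⁻¹
  B. kg·m·s⁻¹
  C. [kg·s⁻¹] · [m] = kg·m·s⁻¹
  D. m
All reduce to kg·m·s⁻¹ except D., which is m.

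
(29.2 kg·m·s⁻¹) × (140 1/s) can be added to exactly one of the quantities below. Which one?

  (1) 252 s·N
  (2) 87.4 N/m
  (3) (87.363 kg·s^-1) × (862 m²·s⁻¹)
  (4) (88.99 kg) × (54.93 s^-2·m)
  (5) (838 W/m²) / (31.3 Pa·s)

(4)

Reference: [kg·m·s⁻¹] · [s⁻¹] = kg·m·s⁻².
Each option:
  (1) N·s = kg·m·s⁻²·s = kg·m·s⁻¹
  (2) N·m⁻¹ = kg·m·s⁻²·m⁻¹ = kg·s⁻²
  (3) [kg·s⁻¹] · [m²·s⁻¹] = kg·m²·s⁻²
  (4) [kg] · [m·s⁻²] = kg·m·s⁻²  ← same
  (5) [kg·s⁻³] / [kg·m⁻¹·s⁻¹] = m·s⁻²
Only (4) matches kg·m·s⁻².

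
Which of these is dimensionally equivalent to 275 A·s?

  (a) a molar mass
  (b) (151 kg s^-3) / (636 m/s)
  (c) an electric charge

Reference: A·s = s·A.
Each option:
  (a) [molar mass] = kg·mol⁻¹
  (b) [kg·s⁻³] / [m·s⁻¹] = kg·m⁻¹·s⁻²
  (c) [electric charge] = s·A  ← same
Only (c) matches s·A.

(c)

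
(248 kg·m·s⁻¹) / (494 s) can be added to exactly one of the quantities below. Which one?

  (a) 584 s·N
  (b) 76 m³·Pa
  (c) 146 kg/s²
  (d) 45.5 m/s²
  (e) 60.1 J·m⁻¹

Reference: [kg·m·s⁻¹] / [s] = kg·m·s⁻².
Each option:
  (a) N·s = kg·m·s⁻²·s = kg·m·s⁻¹
  (b) Pa·m³ = N·m⁻²·m³ = kg·m²·s⁻²
  (c) kg·s⁻²
  (d) m·s⁻²
  (e) J·m⁻¹ = N·m·m⁻¹ = kg·m·s⁻²  ← same
Only (e) matches kg·m·s⁻².

(e)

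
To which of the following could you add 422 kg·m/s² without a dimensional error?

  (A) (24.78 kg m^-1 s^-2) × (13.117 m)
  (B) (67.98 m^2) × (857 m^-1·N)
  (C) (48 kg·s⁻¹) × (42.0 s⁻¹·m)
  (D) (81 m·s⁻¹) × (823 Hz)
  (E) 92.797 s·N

Reference: kg·m·s⁻².
Each option:
  (A) [kg·m⁻¹·s⁻²] · [m] = kg·s⁻²
  (B) [m²] · [kg·s⁻²] = kg·m²·s⁻²
  (C) [kg·s⁻¹] · [m·s⁻¹] = kg·m·s⁻²  ← same
  (D) [m·s⁻¹] · [s⁻¹] = m·s⁻²
  (E) N·s = kg·m·s⁻²·s = kg·m·s⁻¹
Only (C) matches kg·m·s⁻².

(C)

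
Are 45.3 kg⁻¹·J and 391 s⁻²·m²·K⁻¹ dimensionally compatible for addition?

Expand each in SI base units:
  45.3 kg⁻¹·J:  J·kg⁻¹ = N·m·kg⁻¹ = m²·s⁻²
  391 s⁻²·m²·K⁻¹:  m²·s⁻²·K⁻¹
m²·s⁻² ≠ m²·s⁻²·K⁻¹, so they cannot be added.

No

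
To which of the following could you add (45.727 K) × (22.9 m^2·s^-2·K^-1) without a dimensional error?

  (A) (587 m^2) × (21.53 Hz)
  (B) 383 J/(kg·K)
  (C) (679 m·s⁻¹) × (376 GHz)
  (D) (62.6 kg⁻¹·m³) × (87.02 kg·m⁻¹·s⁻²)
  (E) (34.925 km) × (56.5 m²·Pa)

Reference: [K] · [m²·s⁻²·K⁻¹] = m²·s⁻².
Each option:
  (A) [m²] · [s⁻¹] = m²·s⁻¹
  (B) J·kg⁻¹·K⁻¹ = N·m·kg⁻¹·K⁻¹ = m²·s⁻²·K⁻¹
  (C) [m·s⁻¹] · [s⁻¹] = m·s⁻²
  (D) [kg⁻¹·m³] · [kg·m⁻¹·s⁻²] = m²·s⁻²  ← same
  (E) [m] · [kg·m·s⁻²] = kg·m²·s⁻²
Only (D) matches m²·s⁻².

(D)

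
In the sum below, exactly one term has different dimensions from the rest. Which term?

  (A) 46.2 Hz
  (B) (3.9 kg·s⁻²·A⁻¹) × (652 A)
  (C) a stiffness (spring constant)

Dimensions:
  (A) Hz = s⁻¹
  (B) [kg·s⁻²·A⁻¹] · [A] = kg·s⁻²
  (C) [stiffness (spring constant)] = kg·s⁻²
All reduce to kg·s⁻² except (A), which is s⁻¹.

(A)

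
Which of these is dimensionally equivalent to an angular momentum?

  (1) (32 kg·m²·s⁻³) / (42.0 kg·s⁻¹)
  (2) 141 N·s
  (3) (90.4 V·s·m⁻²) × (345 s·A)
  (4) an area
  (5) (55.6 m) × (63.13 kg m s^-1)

(5)

Reference: [angular momentum] = kg·m²·s⁻¹.
Each option:
  (1) [kg·m²·s⁻³] / [kg·s⁻¹] = m²·s⁻²
  (2) N·s = kg·m·s⁻²·s = kg·m·s⁻¹
  (3) [kg·s⁻²·A⁻¹] · [s·A] = kg·s⁻¹
  (4) [area] = m²
  (5) [m] · [kg·m·s⁻¹] = kg·m²·s⁻¹  ← same
Only (5) matches kg·m²·s⁻¹.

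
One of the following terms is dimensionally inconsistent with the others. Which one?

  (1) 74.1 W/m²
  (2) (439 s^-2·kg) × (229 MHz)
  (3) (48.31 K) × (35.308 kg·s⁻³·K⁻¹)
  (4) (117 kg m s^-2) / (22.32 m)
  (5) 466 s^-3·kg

In SI base units:
  (1) W·m⁻² = J·s⁻¹·m⁻² = kg·s⁻³
  (2) [kg·s⁻²] · [s⁻¹] = kg·s⁻³
  (3) [K] · [kg·s⁻³·K⁻¹] = kg·s⁻³
  (4) [kg·m·s⁻²] / [m] = kg·s⁻²
  (5) kg·s⁻³
All reduce to kg·s⁻³ except (4), which is kg·s⁻².

(4)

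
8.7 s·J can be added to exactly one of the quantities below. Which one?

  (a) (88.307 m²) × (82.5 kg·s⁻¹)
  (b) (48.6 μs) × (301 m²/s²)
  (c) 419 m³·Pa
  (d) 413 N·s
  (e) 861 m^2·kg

(a)

Reference: J·s = N·m·s = kg·m²·s⁻¹.
Each option:
  (a) [m²] · [kg·s⁻¹] = kg·m²·s⁻¹  ← same
  (b) [s] · [m²·s⁻²] = m²·s⁻¹
  (c) Pa·m³ = N·m⁻²·m³ = kg·m²·s⁻²
  (d) N·s = kg·m·s⁻²·s = kg·m·s⁻¹
  (e) kg·m²
Only (a) matches kg·m²·s⁻¹.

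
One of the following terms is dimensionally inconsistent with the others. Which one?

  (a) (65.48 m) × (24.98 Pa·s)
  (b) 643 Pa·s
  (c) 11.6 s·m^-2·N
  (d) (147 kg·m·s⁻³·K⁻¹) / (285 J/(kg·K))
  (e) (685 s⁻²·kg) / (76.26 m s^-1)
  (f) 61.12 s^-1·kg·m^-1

(a)

Expand each in SI base units:
  (a) [m] · [kg·m⁻¹·s⁻¹] = kg·s⁻¹
  (b) Pa·s = N·m⁻²·s = kg·m⁻¹·s⁻¹
  (c) N·s·m⁻² = kg·m·s⁻²·s·m⁻² = kg·m⁻¹·s⁻¹
  (d) [kg·m·s⁻³·K⁻¹] / [m²·s⁻²·K⁻¹] = kg·m⁻¹·s⁻¹
  (e) [kg·s⁻²] / [m·s⁻¹] = kg·m⁻¹·s⁻¹
  (f) kg·m⁻¹·s⁻¹
All reduce to kg·m⁻¹·s⁻¹ except (a), which is kg·s⁻¹.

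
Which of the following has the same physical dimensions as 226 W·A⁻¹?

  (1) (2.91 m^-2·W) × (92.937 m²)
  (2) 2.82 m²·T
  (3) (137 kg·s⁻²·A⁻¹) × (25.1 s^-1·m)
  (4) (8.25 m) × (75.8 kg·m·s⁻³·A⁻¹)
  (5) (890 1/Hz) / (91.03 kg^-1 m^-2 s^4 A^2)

(4)

Reference: W·A⁻¹ = J·s⁻¹·A⁻¹ = kg·m²·s⁻³·A⁻¹.
Each option:
  (1) [kg·s⁻³] · [m²] = kg·m²·s⁻³
  (2) T·m² = Wb·m⁻²·m² = kg·m²·s⁻²·A⁻¹
  (3) [kg·s⁻²·A⁻¹] · [m·s⁻¹] = kg·m·s⁻³·A⁻¹
  (4) [m] · [kg·m·s⁻³·A⁻¹] = kg·m²·s⁻³·A⁻¹  ← same
  (5) [s] / [kg⁻¹·m⁻²·s⁴·A²] = kg·m²·s⁻³·A⁻²
Only (4) matches kg·m²·s⁻³·A⁻¹.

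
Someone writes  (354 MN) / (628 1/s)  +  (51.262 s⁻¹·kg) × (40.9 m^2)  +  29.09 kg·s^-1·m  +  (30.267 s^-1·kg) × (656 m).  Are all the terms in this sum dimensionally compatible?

Expand each in SI base units:
  (354 MN) / (628 1/s):  [kg·m·s⁻²] / [s⁻¹] = kg·m·s⁻¹
  (51.262 s⁻¹·kg) × (40.9 m^2):  [kg·s⁻¹] · [m²] = kg·m²·s⁻¹
  29.09 kg·s^-1·m:  kg·m·s⁻¹
  (30.267 s^-1·kg) × (656 m):  [kg·s⁻¹] · [m] = kg·m·s⁻¹
The terms do not share a single dimension (kg·m²·s⁻¹ vs kg·m·s⁻¹).

No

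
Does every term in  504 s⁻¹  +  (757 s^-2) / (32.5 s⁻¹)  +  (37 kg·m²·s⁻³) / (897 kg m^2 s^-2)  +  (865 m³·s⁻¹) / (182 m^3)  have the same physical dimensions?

Reduce each to base SI dimensions:
  504 s⁻¹:  s⁻¹
  (757 s^-2) / (32.5 s⁻¹):  [s⁻²] / [s⁻¹] = s⁻¹
  (37 kg·m²·s⁻³) / (897 kg m^2 s^-2):  [kg·m²·s⁻³] / [kg·m²·s⁻²] = s⁻¹
  (865 m³·s⁻¹) / (182 m^3):  [m³·s⁻¹] / [m³] = s⁻¹
Every term reduces to s⁻¹.

Yes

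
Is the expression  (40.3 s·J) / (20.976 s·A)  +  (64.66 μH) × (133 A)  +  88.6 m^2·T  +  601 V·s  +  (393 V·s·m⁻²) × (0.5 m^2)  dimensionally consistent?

Yes

Reduce each to base SI dimensions:
  (40.3 s·J) / (20.976 s·A):  [kg·m²·s⁻¹] / [s·A] = kg·m²·s⁻²·A⁻¹
  (64.66 μH) × (133 A):  [kg·m²·s⁻²·A⁻²] · [A] = kg·m²·s⁻²·A⁻¹
  88.6 m^2·T:  T·m² = Wb·m⁻²·m² = kg·m²·s⁻²·A⁻¹
  601 V·s:  V·s = J·C⁻¹·s = kg·m²·s⁻²·A⁻¹
  (393 V·s·m⁻²) × (0.5 m^2):  [kg·s⁻²·A⁻¹] · [m²] = kg·m²·s⁻²·A⁻¹
Every term reduces to kg·m²·s⁻²·A⁻¹.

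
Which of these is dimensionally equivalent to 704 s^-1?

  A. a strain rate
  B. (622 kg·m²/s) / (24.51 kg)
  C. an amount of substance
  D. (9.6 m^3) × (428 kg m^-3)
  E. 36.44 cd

Reference: s⁻¹.
Each option:
  A. [strain rate] = s⁻¹  ← same
  B. [kg·m²·s⁻¹] / [kg] = m²·s⁻¹
  C. [amount of substance] = mol
  D. [m³] · [kg·m⁻³] = kg
  E. cd
Only A. matches s⁻¹.

A.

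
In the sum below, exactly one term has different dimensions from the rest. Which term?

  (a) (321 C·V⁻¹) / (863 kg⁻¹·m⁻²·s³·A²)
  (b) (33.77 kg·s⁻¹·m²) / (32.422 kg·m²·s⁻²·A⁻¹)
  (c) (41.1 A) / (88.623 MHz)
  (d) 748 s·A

(a)

Expand each in SI base units:
  (a) [kg⁻¹·m⁻²·s⁴·A²] / [kg⁻¹·m⁻²·s³·A²] = s
  (b) [kg·m²·s⁻¹] / [kg·m²·s⁻²·A⁻¹] = s·A
  (c) [A] / [s⁻¹] = s·A
  (d) A·s = s·A
All reduce to s·A except (a), which is s.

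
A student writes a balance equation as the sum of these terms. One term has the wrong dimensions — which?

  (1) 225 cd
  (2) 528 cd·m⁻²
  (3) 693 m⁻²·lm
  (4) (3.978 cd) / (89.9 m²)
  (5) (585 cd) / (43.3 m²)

Dimensions:
  (1) cd
  (2) cd·m⁻² = m⁻²·cd
  (3) lm·m⁻² = cd·m⁻² = m⁻²·cd
  (4) [cd] / [m²] = m⁻²·cd
  (5) [cd] / [m²] = m⁻²·cd
All reduce to m⁻²·cd except (1), which is cd.

(1)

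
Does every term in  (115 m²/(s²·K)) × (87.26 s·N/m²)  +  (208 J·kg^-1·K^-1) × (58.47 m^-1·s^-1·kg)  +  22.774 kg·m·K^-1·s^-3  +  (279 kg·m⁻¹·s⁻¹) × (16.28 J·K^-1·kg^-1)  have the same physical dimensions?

Yes

Work out the base dimensions of each:
  (115 m²/(s²·K)) × (87.26 s·N/m²):  [m²·s⁻²·K⁻¹] · [kg·m⁻¹·s⁻¹] = kg·m·s⁻³·K⁻¹
  (208 J·kg^-1·K^-1) × (58.47 m^-1·s^-1·kg):  [m²·s⁻²·K⁻¹] · [kg·m⁻¹·s⁻¹] = kg·m·s⁻³·K⁻¹
  22.774 kg·m·K^-1·s^-3:  kg·m·s⁻³·K⁻¹
  (279 kg·m⁻¹·s⁻¹) × (16.28 J·K^-1·kg^-1):  [kg·m⁻¹·s⁻¹] · [m²·s⁻²·K⁻¹] = kg·m·s⁻³·K⁻¹
Every term reduces to kg·m·s⁻³·K⁻¹.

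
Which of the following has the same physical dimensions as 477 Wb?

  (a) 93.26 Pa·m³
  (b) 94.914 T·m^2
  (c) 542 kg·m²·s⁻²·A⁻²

Reference: Wb = V·s = kg·m²·s⁻²·A⁻¹.
Each option:
  (a) Pa·m³ = N·m⁻²·m³ = kg·m²·s⁻²
  (b) T·m² = Wb·m⁻²·m² = kg·m²·s⁻²·A⁻¹  ← same
  (c) kg·m²·s⁻²·A⁻²
Only (b) matches kg·m²·s⁻²·A⁻¹.

(b)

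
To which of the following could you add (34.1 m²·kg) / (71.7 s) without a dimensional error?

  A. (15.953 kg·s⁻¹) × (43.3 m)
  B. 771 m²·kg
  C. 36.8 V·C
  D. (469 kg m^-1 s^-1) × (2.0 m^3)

Reference: [kg·m²] / [s] = kg·m²·s⁻¹.
Each option:
  A. [kg·s⁻¹] · [m] = kg·m·s⁻¹
  B. kg·m²
  C. C·V = s·A·J·C⁻¹ = kg·m²·s⁻²
  D. [kg·m⁻¹·s⁻¹] · [m³] = kg·m²·s⁻¹  ← same
Only D. matches kg·m²·s⁻¹.

D.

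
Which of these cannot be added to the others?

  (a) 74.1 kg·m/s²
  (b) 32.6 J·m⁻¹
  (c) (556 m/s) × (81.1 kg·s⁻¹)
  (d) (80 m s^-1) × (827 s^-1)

(d)

Expand each in SI base units:
  (a) kg·m·s⁻²
  (b) J·m⁻¹ = N·m·m⁻¹ = kg·m·s⁻²
  (c) [m·s⁻¹] · [kg·s⁻¹] = kg·m·s⁻²
  (d) [m·s⁻¹] · [s⁻¹] = m·s⁻²
All reduce to kg·m·s⁻² except (d), which is m·s⁻².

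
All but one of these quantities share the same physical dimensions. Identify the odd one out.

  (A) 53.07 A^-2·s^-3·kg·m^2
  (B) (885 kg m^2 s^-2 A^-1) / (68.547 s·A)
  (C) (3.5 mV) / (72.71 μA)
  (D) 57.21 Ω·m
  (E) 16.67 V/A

(D)

Dimensions:
  (A) kg·m²·s⁻³·A⁻²
  (B) [kg·m²·s⁻²·A⁻¹] / [s·A] = kg·m²·s⁻³·A⁻²
  (C) [kg·m²·s⁻³·A⁻¹] / [A] = kg·m²·s⁻³·A⁻²
  (D) Ω·m = V·A⁻¹·m = kg·m³·s⁻³·A⁻²
  (E) V·A⁻¹ = J·C⁻¹·A⁻¹ = kg·m²·s⁻³·A⁻²
All reduce to kg·m²·s⁻³·A⁻² except (D), which is kg·m³·s⁻³·A⁻².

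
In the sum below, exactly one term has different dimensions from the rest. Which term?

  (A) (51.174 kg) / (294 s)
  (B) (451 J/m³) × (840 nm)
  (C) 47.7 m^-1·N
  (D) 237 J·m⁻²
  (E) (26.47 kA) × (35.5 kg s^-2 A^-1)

In SI base units:
  (A) [kg] / [s] = kg·s⁻¹
  (B) [kg·m⁻¹·s⁻²] · [m] = kg·s⁻²
  (C) N·m⁻¹ = kg·m·s⁻²·m⁻¹ = kg·s⁻²
  (D) J·m⁻² = N·m·m⁻² = kg·s⁻²
  (E) [A] · [kg·s⁻²·A⁻¹] = kg·s⁻²
All reduce to kg·s⁻² except (A), which is kg·s⁻¹.

(A)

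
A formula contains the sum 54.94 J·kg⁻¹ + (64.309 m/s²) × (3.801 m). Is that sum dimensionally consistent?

Yes

Dimensions:
  54.94 J·kg⁻¹:  J·kg⁻¹ = N·m·kg⁻¹ = m²·s⁻²
  (64.309 m/s²) × (3.801 m):  [m·s⁻²] · [m] = m²·s⁻²
Both are m²·s⁻², so they have the same dimensions and can be added.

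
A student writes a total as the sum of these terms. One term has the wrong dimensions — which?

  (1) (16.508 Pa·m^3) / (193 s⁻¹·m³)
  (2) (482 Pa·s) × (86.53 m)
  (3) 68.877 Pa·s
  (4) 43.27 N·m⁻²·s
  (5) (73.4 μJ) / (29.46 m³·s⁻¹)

Dimensions:
  (1) [kg·m²·s⁻²] / [m³·s⁻¹] = kg·m⁻¹·s⁻¹
  (2) [kg·m⁻¹·s⁻¹] · [m] = kg·s⁻¹
  (3) Pa·s = N·m⁻²·s = kg·m⁻¹·s⁻¹
  (4) N·s·m⁻² = kg·m·s⁻²·s·m⁻² = kg·m⁻¹·s⁻¹
  (5) [kg·m²·s⁻²] / [m³·s⁻¹] = kg·m⁻¹·s⁻¹
All reduce to kg·m⁻¹·s⁻¹ except (2), which is kg·s⁻¹.

(2)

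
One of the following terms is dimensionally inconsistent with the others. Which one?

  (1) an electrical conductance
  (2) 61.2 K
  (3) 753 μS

(2)

Expand each in SI base units:
  (1) [electrical conductance] = kg⁻¹·m⁻²·s³·A²
  (2) K
  (3) S = Ω⁻¹ = kg⁻¹·m⁻²·s³·A²
All reduce to kg⁻¹·m⁻²·s³·A² except (2), which is K.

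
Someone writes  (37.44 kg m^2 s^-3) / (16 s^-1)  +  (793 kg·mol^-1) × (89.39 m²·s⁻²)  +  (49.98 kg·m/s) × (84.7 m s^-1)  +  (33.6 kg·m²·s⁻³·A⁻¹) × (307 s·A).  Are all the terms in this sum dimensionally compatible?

No

In SI base units:
  (37.44 kg m^2 s^-3) / (16 s^-1):  [kg·m²·s⁻³] / [s⁻¹] = kg·m²·s⁻²
  (793 kg·mol^-1) × (89.39 m²·s⁻²):  [kg·mol⁻¹] · [m²·s⁻²] = kg·m²·s⁻²·mol⁻¹
  (49.98 kg·m/s) × (84.7 m s^-1):  [kg·m·s⁻¹] · [m·s⁻¹] = kg·m²·s⁻²
  (33.6 kg·m²·s⁻³·A⁻¹) × (307 s·A):  [kg·m²·s⁻³·A⁻¹] · [s·A] = kg·m²·s⁻²
The terms do not share a single dimension (kg·m²·s⁻² vs kg·m²·s⁻²·mol⁻¹).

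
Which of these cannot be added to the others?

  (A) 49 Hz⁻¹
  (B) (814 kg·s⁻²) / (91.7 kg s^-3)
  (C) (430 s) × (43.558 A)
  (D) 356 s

Dimensions:
  (A) Hz⁻¹ = (s⁻¹)⁻¹ = s
  (B) [kg·s⁻²] / [kg·s⁻³] = s
  (C) [s] · [A] = s·A
  (D) s
All reduce to s except (C), which is s·A.

(C)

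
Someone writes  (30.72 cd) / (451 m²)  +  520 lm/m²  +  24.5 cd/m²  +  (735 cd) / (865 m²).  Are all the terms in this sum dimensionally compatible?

Work out the base dimensions of each:
  (30.72 cd) / (451 m²):  [cd] / [m²] = m⁻²·cd
  520 lm/m²:  lm·m⁻² = cd·m⁻² = m⁻²·cd
  24.5 cd/m²:  cd·m⁻² = m⁻²·cd
  (735 cd) / (865 m²):  [cd] / [m²] = m⁻²·cd
Every term reduces to m⁻²·cd.

Yes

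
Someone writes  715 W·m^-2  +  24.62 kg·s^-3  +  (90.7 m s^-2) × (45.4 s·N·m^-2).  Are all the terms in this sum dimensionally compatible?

Yes

Expand each in SI base units:
  715 W·m^-2:  W·m⁻² = J·s⁻¹·m⁻² = kg·s⁻³
  24.62 kg·s^-3:  kg·s⁻³
  (90.7 m s^-2) × (45.4 s·N·m^-2):  [m·s⁻²] · [kg·m⁻¹·s⁻¹] = kg·s⁻³
Every term reduces to kg·s⁻³.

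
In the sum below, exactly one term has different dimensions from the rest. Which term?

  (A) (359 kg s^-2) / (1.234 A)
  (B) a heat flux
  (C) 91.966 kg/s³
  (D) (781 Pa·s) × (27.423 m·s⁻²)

Work out the base dimensions of each:
  (A) [kg·s⁻²] / [A] = kg·s⁻²·A⁻¹
  (B) [heat flux] = kg·s⁻³
  (C) kg·s⁻³
  (D) [kg·m⁻¹·s⁻¹] · [m·s⁻²] = kg·s⁻³
All reduce to kg·s⁻³ except (A), which is kg·s⁻²·A⁻¹.

(A)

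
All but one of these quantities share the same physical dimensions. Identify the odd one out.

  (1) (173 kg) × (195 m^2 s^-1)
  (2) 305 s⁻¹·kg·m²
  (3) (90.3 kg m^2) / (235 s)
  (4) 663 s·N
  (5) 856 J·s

(4)

Reduce each to base SI dimensions:
  (1) [kg] · [m²·s⁻¹] = kg·m²·s⁻¹
  (2) kg·m²·s⁻¹
  (3) [kg·m²] / [s] = kg·m²·s⁻¹
  (4) N·s = kg·m·s⁻²·s = kg·m·s⁻¹
  (5) J·s = N·m·s = kg·m²·s⁻¹
All reduce to kg·m²·s⁻¹ except (4), which is kg·m·s⁻¹.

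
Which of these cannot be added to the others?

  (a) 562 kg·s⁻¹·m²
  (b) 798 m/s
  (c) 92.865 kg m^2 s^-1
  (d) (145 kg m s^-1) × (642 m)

(b)

Dimensions:
  (a) kg·m²·s⁻¹
  (b) m·s⁻¹
  (c) kg·m²·s⁻¹
  (d) [kg·m·s⁻¹] · [m] = kg·m²·s⁻¹
All reduce to kg·m²·s⁻¹ except (b), which is m·s⁻¹.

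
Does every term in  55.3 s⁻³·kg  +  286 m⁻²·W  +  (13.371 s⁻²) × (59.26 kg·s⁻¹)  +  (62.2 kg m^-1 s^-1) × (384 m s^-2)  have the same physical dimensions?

Reduce each to base SI dimensions:
  55.3 s⁻³·kg:  kg·s⁻³
  286 m⁻²·W:  W·m⁻² = J·s⁻¹·m⁻² = kg·s⁻³
  (13.371 s⁻²) × (59.26 kg·s⁻¹):  [s⁻²] · [kg·s⁻¹] = kg·s⁻³
  (62.2 kg m^-1 s^-1) × (384 m s^-2):  [kg·m⁻¹·s⁻¹] · [m·s⁻²] = kg·s⁻³
Every term reduces to kg·s⁻³.

Yes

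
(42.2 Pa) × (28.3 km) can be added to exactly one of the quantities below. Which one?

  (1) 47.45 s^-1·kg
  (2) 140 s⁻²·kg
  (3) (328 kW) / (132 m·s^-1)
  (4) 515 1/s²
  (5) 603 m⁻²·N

Reference: [kg·m⁻¹·s⁻²] · [m] = kg·s⁻².
Each option:
  (1) kg·s⁻¹
  (2) kg·s⁻²  ← same
  (3) [kg·m²·s⁻³] / [m·s⁻¹] = kg·m·s⁻²
  (4) s⁻²
  (5) N·m⁻² = kg·m·s⁻²·m⁻² = kg·m⁻¹·s⁻²
Only (2) matches kg·s⁻².

(2)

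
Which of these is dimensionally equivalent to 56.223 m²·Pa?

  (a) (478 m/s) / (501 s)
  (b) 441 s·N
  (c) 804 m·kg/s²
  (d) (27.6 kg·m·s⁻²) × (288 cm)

Reference: Pa·m² = N·m⁻²·m² = kg·m·s⁻².
Each option:
  (a) [m·s⁻¹] / [s] = m·s⁻²
  (b) N·s = kg·m·s⁻²·s = kg·m·s⁻¹
  (c) kg·m·s⁻²  ← same
  (d) [kg·m·s⁻²] · [m] = kg·m²·s⁻²
Only (c) matches kg·m·s⁻².

(c)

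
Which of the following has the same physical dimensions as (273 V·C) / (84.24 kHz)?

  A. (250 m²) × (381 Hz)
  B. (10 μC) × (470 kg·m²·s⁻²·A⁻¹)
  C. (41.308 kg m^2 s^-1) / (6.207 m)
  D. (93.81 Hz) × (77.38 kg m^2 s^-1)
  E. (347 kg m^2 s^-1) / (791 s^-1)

B.

Reference: [kg·m²·s⁻²] / [s⁻¹] = kg·m²·s⁻¹.
Each option:
  A. [m²] · [s⁻¹] = m²·s⁻¹
  B. [s·A] · [kg·m²·s⁻²·A⁻¹] = kg·m²·s⁻¹  ← same
  C. [kg·m²·s⁻¹] / [m] = kg·m·s⁻¹
  D. [s⁻¹] · [kg·m²·s⁻¹] = kg·m²·s⁻²
  E. [kg·m²·s⁻¹] / [s⁻¹] = kg·m²
Only B. matches kg·m²·s⁻¹.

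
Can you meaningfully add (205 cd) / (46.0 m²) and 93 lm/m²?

Yes

In SI base units:
  (205 cd) / (46.0 m²):  [cd] / [m²] = m⁻²·cd
  93 lm/m²:  lm·m⁻² = cd·m⁻² = m⁻²·cd
Both are m⁻²·cd, so they have the same dimensions and can be added.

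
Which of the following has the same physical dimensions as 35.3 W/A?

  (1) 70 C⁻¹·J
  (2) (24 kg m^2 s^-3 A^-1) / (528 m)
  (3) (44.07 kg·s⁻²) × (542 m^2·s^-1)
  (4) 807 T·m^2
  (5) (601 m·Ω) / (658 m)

Reference: W·A⁻¹ = J·s⁻¹·A⁻¹ = kg·m²·s⁻³·A⁻¹.
Each option:
  (1) J·C⁻¹ = N·m·(s·A)⁻¹ = kg·m²·s⁻³·A⁻¹  ← same
  (2) [kg·m²·s⁻³·A⁻¹] / [m] = kg·m·s⁻³·A⁻¹
  (3) [kg·s⁻²] · [m²·s⁻¹] = kg·m²·s⁻³
  (4) T·m² = Wb·m⁻²·m² = kg·m²·s⁻²·A⁻¹
  (5) [kg·m³·s⁻³·A⁻²] / [m] = kg·m²·s⁻³·A⁻²
Only (1) matches kg·m²·s⁻³·A⁻¹.

(1)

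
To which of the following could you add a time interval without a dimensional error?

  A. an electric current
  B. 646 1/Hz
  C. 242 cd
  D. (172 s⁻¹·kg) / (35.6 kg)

Reference: [time interval] = s.
Each option:
  A. [electric current] = A
  B. Hz⁻¹ = (s⁻¹)⁻¹ = s  ← same
  C. cd
  D. [kg·s⁻¹] / [kg] = s⁻¹
Only B. matches s.

B.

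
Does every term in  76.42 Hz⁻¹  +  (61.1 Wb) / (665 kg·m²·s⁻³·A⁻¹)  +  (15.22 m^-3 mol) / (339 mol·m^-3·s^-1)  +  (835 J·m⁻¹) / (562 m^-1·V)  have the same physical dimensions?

No

In SI base units:
  76.42 Hz⁻¹:  Hz⁻¹ = (s⁻¹)⁻¹ = s
  (61.1 Wb) / (665 kg·m²·s⁻³·A⁻¹):  [kg·m²·s⁻²·A⁻¹] / [kg·m²·s⁻³·A⁻¹] = s
  (15.22 m^-3 mol) / (339 mol·m^-3·s^-1):  [m⁻³·mol] / [m⁻³·s⁻¹·mol] = s
  (835 J·m⁻¹) / (562 m^-1·V):  [kg·m·s⁻²] / [kg·m·s⁻³·A⁻¹] = s·A
The terms do not share a single dimension (s vs s·A).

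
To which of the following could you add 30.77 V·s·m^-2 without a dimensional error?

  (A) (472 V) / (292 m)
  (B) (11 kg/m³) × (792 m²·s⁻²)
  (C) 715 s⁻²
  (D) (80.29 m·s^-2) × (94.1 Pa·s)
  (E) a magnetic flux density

Reference: V·s·m⁻² = J·C⁻¹·s·m⁻² = kg·s⁻²·A⁻¹.
Each option:
  (A) [kg·m²·s⁻³·A⁻¹] / [m] = kg·m·s⁻³·A⁻¹
  (B) [kg·m⁻³] · [m²·s⁻²] = kg·m⁻¹·s⁻²
  (C) s⁻²
  (D) [m·s⁻²] · [kg·m⁻¹·s⁻¹] = kg·s⁻³
  (E) [magnetic flux density] = kg·s⁻²·A⁻¹  ← same
Only (E) matches kg·s⁻²·A⁻¹.

(E)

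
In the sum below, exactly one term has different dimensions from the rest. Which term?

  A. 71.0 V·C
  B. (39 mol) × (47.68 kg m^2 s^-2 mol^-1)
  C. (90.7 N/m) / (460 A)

C.

Dimensions:
  A. C·V = s·A·J·C⁻¹ = kg·m²·s⁻²
  B. [mol] · [kg·m²·s⁻²·mol⁻¹] = kg·m²·s⁻²
  C. [kg·s⁻²] / [A] = kg·s⁻²·A⁻¹
All reduce to kg·m²·s⁻² except C., which is kg·s⁻²·A⁻¹.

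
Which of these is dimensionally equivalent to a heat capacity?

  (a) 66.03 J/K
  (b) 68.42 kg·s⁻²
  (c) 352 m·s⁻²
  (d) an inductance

(a)

Reference: [heat capacity] = kg·m²·s⁻²·K⁻¹.
Each option:
  (a) J·K⁻¹ = N·m·K⁻¹ = kg·m²·s⁻²·K⁻¹  ← same
  (b) kg·s⁻²
  (c) m·s⁻²
  (d) [inductance] = kg·m²·s⁻²·A⁻²
Only (a) matches kg·m²·s⁻²·K⁻¹.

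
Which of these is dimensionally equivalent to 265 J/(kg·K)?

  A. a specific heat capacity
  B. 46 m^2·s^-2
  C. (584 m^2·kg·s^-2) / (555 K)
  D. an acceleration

A.

Reference: J·kg⁻¹·K⁻¹ = N·m·kg⁻¹·K⁻¹ = m²·s⁻²·K⁻¹.
Each option:
  A. [specific heat capacity] = m²·s⁻²·K⁻¹  ← same
  B. m²·s⁻²
  C. [kg·m²·s⁻²] / [K] = kg·m²·s⁻²·K⁻¹
  D. [acceleration] = m·s⁻²
Only A. matches m²·s⁻²·K⁻¹.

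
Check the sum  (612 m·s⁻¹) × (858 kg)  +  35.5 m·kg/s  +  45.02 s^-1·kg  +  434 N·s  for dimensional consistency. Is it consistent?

In SI base units:
  (612 m·s⁻¹) × (858 kg):  [m·s⁻¹] · [kg] = kg·m·s⁻¹
  35.5 m·kg/s:  kg·m·s⁻¹
  45.02 s^-1·kg:  kg·s⁻¹
  434 N·s:  N·s = kg·m·s⁻²·s = kg·m·s⁻¹
The terms do not share a single dimension (kg·m·s⁻¹ vs kg·s⁻¹).

No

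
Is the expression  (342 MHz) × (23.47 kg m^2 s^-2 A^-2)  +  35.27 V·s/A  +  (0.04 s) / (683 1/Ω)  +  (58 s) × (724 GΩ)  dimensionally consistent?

In SI base units:
  (342 MHz) × (23.47 kg m^2 s^-2 A^-2):  [s⁻¹] · [kg·m²·s⁻²·A⁻²] = kg·m²·s⁻³·A⁻²
  35.27 V·s/A:  V·s·A⁻¹ = J·C⁻¹·s·A⁻¹ = kg·m²·s⁻²·A⁻²
  (0.04 s) / (683 1/Ω):  [s] / [kg⁻¹·m⁻²·s³·A²] = kg·m²·s⁻²·A⁻²
  (58 s) × (724 GΩ):  [s] · [kg·m²·s⁻³·A⁻²] = kg·m²·s⁻²·A⁻²
The terms do not share a single dimension (kg·m²·s⁻²·A⁻² vs kg·m²·s⁻³·A⁻²).

No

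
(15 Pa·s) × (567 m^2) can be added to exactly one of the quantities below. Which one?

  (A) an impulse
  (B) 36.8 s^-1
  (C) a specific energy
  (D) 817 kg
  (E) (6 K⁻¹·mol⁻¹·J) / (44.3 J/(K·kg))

Reference: [kg·m⁻¹·s⁻¹] · [m²] = kg·m·s⁻¹.
Each option:
  (A) [impulse] = kg·m·s⁻¹  ← same
  (B) s⁻¹
  (C) [specific energy] = m²·s⁻²
  (D) kg
  (E) [kg·m²·s⁻²·K⁻¹·mol⁻¹] / [m²·s⁻²·K⁻¹] = kg·mol⁻¹
Only (A) matches kg·m·s⁻¹.

(A)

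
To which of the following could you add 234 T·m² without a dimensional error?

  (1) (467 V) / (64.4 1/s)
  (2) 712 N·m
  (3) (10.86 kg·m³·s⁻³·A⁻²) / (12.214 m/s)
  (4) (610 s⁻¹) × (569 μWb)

Reference: T·m² = Wb·m⁻²·m² = kg·m²·s⁻²·A⁻¹.
Each option:
  (1) [kg·m²·s⁻³·A⁻¹] / [s⁻¹] = kg·m²·s⁻²·A⁻¹  ← same
  (2) N·m = kg·m·s⁻²·m = kg·m²·s⁻²
  (3) [kg·m³·s⁻³·A⁻²] / [m·s⁻¹] = kg·m²·s⁻²·A⁻²
  (4) [s⁻¹] · [kg·m²·s⁻²·A⁻¹] = kg·m²·s⁻³·A⁻¹
Only (1) matches kg·m²·s⁻²·A⁻¹.

(1)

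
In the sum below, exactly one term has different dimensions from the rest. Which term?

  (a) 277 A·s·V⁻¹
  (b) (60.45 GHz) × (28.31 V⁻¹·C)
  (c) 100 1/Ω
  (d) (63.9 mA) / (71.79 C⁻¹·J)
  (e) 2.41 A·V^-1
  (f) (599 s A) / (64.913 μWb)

Dimensions:
  (a) A·s·V⁻¹ = A·s·(J·C⁻¹)⁻¹ = kg⁻¹·m⁻²·s⁴·A²
  (b) [s⁻¹] · [kg⁻¹·m⁻²·s⁴·A²] = kg⁻¹·m⁻²·s³·A²
  (c) Ω⁻¹ = (V·A⁻¹)⁻¹ = kg⁻¹·m⁻²·s³·A²
  (d) [A] / [kg·m²·s⁻³·A⁻¹] = kg⁻¹·m⁻²·s³·A²
  (e) A·V⁻¹ = A·(J·C⁻¹)⁻¹ = kg⁻¹·m⁻²·s³·A²
  (f) [s·A] / [kg·m²·s⁻²·A⁻¹] = kg⁻¹·m⁻²·s³·A²
All reduce to kg⁻¹·m⁻²·s³·A² except (a), which is kg⁻¹·m⁻²·s⁴·A².

(a)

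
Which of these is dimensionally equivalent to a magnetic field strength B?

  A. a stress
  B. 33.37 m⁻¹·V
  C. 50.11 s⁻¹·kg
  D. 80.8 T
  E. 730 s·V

D.

Reference: [magnetic field strength B] = kg·s⁻²·A⁻¹.
Each option:
  A. [stress] = kg·m⁻¹·s⁻²
  B. V·m⁻¹ = J·C⁻¹·m⁻¹ = kg·m·s⁻³·A⁻¹
  C. kg·s⁻¹
  D. T = Wb·m⁻² = kg·s⁻²·A⁻¹  ← same
  E. V·s = J·C⁻¹·s = kg·m²·s⁻²·A⁻¹
Only D. matches kg·s⁻²·A⁻¹.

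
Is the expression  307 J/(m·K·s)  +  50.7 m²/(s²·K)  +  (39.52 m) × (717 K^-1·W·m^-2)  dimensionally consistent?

No

In SI base units:
  307 J/(m·K·s):  J·s⁻¹·m⁻¹·K⁻¹ = N·m·s⁻¹·m⁻¹·K⁻¹ = kg·m·s⁻³·K⁻¹
  50.7 m²/(s²·K):  m²·s⁻²·K⁻¹
  (39.52 m) × (717 K^-1·W·m^-2):  [m] · [kg·s⁻³·K⁻¹] = kg·m·s⁻³·K⁻¹
The terms do not share a single dimension (kg·m·s⁻³·K⁻¹ vs m²·s⁻²·K⁻¹).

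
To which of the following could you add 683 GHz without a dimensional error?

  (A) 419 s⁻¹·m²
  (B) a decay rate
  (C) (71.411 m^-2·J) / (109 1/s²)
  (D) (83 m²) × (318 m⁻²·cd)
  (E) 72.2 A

(B)

Reference: Hz = s⁻¹.
Each option:
  (A) m²·s⁻¹
  (B) [decay rate] = s⁻¹  ← same
  (C) [kg·s⁻²] / [s⁻²] = kg
  (D) [m²] · [m⁻²·cd] = cd
  (E) A
Only (B) matches s⁻¹.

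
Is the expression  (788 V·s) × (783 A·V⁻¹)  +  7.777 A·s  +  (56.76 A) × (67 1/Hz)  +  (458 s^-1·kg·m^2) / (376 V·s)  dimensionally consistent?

Work out the base dimensions of each:
  (788 V·s) × (783 A·V⁻¹):  [kg·m²·s⁻²·A⁻¹] · [kg⁻¹·m⁻²·s³·A²] = s·A
  7.777 A·s:  A·s = s·A
  (56.76 A) × (67 1/Hz):  [A] · [s] = s·A
  (458 s^-1·kg·m^2) / (376 V·s):  [kg·m²·s⁻¹] / [kg·m²·s⁻²·A⁻¹] = s·A
Every term reduces to s·A.

Yes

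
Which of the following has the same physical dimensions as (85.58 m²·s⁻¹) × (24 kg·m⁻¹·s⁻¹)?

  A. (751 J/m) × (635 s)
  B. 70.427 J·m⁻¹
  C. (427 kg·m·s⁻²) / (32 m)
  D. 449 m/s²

Reference: [m²·s⁻¹] · [kg·m⁻¹·s⁻¹] = kg·m·s⁻².
Each option:
  A. [kg·m·s⁻²] · [s] = kg·m·s⁻¹
  B. J·m⁻¹ = N·m·m⁻¹ = kg·m·s⁻²  ← same
  C. [kg·m·s⁻²] / [m] = kg·s⁻²
  D. m·s⁻²
Only B. matches kg·m·s⁻².

B.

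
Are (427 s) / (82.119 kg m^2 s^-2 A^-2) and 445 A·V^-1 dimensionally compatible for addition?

Yes

Work out the base dimensions of each:
  (427 s) / (82.119 kg m^2 s^-2 A^-2):  [s] / [kg·m²·s⁻²·A⁻²] = kg⁻¹·m⁻²·s³·A²
  445 A·V^-1:  A·V⁻¹ = A·(J·C⁻¹)⁻¹ = kg⁻¹·m⁻²·s³·A²
Both are kg⁻¹·m⁻²·s³·A², so they have the same dimensions and can be added.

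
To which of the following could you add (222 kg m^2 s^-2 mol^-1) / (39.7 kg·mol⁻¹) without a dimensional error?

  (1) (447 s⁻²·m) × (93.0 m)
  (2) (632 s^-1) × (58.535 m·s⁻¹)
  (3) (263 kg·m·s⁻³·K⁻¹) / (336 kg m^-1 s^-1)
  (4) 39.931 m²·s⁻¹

Reference: [kg·m²·s⁻²·mol⁻¹] / [kg·mol⁻¹] = m²·s⁻².
Each option:
  (1) [m·s⁻²] · [m] = m²·s⁻²  ← same
  (2) [s⁻¹] · [m·s⁻¹] = m·s⁻²
  (3) [kg·m·s⁻³·K⁻¹] / [kg·m⁻¹·s⁻¹] = m²·s⁻²·K⁻¹
  (4) m²·s⁻¹
Only (1) matches m²·s⁻².

(1)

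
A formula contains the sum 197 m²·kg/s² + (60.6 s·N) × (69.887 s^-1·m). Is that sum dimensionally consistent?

Yes

In SI base units:
  197 m²·kg/s²:  kg·m²·s⁻²
  (60.6 s·N) × (69.887 s^-1·m):  [kg·m·s⁻¹] · [m·s⁻¹] = kg·m²·s⁻²
Both are kg·m²·s⁻², so they have the same dimensions and can be added.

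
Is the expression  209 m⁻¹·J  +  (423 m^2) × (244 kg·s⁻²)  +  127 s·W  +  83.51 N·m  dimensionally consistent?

Reduce each to base SI dimensions:
  209 m⁻¹·J:  J·m⁻¹ = N·m·m⁻¹ = kg·m·s⁻²
  (423 m^2) × (244 kg·s⁻²):  [m²] · [kg·s⁻²] = kg·m²·s⁻²
  127 s·W:  W·s = J·s⁻¹·s = kg·m²·s⁻²
  83.51 N·m:  N·m = kg·m·s⁻²·m = kg·m²·s⁻²
The terms do not share a single dimension (kg·m²·s⁻² vs kg·m·s⁻²).

No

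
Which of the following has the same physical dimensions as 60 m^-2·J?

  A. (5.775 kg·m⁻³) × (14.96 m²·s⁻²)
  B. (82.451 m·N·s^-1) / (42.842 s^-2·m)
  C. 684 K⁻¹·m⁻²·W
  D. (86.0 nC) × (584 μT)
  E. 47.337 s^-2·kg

E.

Reference: J·m⁻² = N·m·m⁻² = kg·s⁻².
Each option:
  A. [kg·m⁻³] · [m²·s⁻²] = kg·m⁻¹·s⁻²
  B. [kg·m²·s⁻³] / [m·s⁻²] = kg·m·s⁻¹
  C. W·m⁻²·K⁻¹ = J·s⁻¹·m⁻²·K⁻¹ = kg·s⁻³·K⁻¹
  D. [s·A] · [kg·s⁻²·A⁻¹] = kg·s⁻¹
  E. kg·s⁻²  ← same
Only E. matches kg·s⁻².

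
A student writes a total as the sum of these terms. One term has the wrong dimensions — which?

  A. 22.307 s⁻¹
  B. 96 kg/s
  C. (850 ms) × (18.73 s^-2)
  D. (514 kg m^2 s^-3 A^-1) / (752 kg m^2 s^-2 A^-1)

B.

Expand each in SI base units:
  A. s⁻¹
  B. kg·s⁻¹
  C. [s] · [s⁻²] = s⁻¹
  D. [kg·m²·s⁻³·A⁻¹] / [kg·m²·s⁻²·A⁻¹] = s⁻¹
All reduce to s⁻¹ except B., which is kg·s⁻¹.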